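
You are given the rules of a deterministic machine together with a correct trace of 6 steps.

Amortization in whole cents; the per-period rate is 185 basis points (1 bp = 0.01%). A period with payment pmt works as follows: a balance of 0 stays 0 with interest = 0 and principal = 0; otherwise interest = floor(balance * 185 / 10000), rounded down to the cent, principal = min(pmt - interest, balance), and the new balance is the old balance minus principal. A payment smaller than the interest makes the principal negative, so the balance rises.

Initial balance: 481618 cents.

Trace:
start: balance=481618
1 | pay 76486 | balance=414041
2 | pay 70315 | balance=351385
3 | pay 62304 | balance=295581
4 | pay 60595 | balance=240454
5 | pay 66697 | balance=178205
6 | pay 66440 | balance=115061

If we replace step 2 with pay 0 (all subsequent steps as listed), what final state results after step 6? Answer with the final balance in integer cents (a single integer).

190726

(re-executing from step 2 with the substitution; state before step 2: balance=414041)
2 | pay 0 | balance=421700
3 | pay 62304 | balance=367197
4 | pay 60595 | balance=313395
5 | pay 66697 | balance=252495
6 | pay 66440 | balance=190726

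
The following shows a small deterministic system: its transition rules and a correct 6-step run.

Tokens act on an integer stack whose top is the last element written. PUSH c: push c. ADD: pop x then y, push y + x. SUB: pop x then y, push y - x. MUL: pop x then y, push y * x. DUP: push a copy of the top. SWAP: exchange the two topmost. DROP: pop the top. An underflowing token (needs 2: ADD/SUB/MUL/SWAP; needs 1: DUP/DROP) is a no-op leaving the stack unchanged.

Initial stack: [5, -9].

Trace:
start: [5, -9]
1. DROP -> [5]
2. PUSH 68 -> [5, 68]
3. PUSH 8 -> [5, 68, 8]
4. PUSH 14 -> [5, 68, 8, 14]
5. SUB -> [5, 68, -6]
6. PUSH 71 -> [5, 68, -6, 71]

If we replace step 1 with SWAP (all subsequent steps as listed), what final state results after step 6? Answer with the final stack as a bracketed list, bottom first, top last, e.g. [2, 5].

[-9, 5, 68, -6, 71]

(re-executing from step 1 with the substitution; state before step 1: [5, -9])
1. SWAP -> [-9, 5]
2. PUSH 68 -> [-9, 5, 68]
3. PUSH 8 -> [-9, 5, 68, 8]
4. PUSH 14 -> [-9, 5, 68, 8, 14]
5. SUB -> [-9, 5, 68, -6]
6. PUSH 71 -> [-9, 5, 68, -6, 71]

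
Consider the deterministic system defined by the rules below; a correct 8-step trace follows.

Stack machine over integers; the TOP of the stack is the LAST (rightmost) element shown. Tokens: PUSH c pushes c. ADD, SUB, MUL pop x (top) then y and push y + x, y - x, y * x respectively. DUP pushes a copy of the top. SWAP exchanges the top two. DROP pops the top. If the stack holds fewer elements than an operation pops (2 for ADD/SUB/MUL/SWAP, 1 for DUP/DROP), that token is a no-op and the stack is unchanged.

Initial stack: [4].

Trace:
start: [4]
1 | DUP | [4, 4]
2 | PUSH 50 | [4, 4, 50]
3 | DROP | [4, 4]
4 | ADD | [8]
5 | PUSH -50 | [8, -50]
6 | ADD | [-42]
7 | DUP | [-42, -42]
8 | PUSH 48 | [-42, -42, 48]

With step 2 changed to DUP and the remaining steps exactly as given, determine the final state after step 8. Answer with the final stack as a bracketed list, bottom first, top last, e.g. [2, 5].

(re-executing from step 2 with the substitution; state before step 2: [4, 4])
2 | DUP | [4, 4, 4]
3 | DROP | [4, 4]
4 | ADD | [8]
5 | PUSH -50 | [8, -50]
6 | ADD | [-42]
7 | DUP | [-42, -42]
8 | PUSH 48 | [-42, -42, 48]

[-42, -42, 48]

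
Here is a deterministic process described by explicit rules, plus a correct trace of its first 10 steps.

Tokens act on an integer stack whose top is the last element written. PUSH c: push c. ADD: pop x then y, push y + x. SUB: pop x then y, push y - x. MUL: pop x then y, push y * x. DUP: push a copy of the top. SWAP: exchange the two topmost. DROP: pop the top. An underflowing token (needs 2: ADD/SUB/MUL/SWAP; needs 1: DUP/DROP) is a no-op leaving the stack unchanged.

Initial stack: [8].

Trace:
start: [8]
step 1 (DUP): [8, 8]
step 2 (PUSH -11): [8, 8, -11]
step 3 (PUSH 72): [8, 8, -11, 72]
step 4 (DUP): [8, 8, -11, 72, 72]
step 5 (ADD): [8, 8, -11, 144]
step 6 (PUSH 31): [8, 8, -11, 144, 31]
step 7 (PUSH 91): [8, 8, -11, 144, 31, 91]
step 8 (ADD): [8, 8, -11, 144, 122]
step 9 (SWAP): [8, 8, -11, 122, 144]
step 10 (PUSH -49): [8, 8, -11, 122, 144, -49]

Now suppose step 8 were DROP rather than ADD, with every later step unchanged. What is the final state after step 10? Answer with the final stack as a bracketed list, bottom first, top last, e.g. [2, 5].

[8, 8, -11, 31, 144, -49]

(re-executing from step 8 with the substitution; state before step 8: [8, 8, -11, 144, 31, 91])
step 8 (DROP): [8, 8, -11, 144, 31]
step 9 (SWAP): [8, 8, -11, 31, 144]
step 10 (PUSH -49): [8, 8, -11, 31, 144, -49]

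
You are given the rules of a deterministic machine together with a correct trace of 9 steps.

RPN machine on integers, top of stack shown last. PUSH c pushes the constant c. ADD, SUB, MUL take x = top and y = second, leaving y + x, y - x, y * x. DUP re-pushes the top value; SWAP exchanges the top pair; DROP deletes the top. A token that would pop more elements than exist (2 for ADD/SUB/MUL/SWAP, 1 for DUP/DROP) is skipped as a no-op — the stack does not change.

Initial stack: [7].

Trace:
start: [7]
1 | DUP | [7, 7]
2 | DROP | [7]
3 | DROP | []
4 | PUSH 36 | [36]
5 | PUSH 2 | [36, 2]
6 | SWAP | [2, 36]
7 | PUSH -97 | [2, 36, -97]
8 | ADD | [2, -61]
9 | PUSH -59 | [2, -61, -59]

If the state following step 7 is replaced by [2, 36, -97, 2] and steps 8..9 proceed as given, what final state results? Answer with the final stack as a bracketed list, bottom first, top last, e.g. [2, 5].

[2, 36, -95, -59]

state after step 7 := [2, 36, -97, 2]
8 | ADD | [2, 36, -95]
9 | PUSH -59 | [2, 36, -95, -59]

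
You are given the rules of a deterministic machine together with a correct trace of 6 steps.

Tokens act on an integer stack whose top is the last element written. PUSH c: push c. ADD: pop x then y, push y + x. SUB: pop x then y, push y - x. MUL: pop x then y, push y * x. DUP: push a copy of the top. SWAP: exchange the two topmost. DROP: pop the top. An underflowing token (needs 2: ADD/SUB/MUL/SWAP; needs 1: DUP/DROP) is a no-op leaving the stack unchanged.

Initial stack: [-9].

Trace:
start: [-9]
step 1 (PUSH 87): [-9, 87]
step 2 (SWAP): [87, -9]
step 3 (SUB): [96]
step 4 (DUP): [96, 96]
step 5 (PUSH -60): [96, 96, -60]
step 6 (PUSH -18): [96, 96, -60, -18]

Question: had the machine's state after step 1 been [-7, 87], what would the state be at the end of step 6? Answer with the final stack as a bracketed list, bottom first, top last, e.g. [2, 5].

[94, 94, -60, -18]

state after step 1 := [-7, 87]
step 2 (SWAP): [87, -7]
step 3 (SUB): [94]
step 4 (DUP): [94, 94]
step 5 (PUSH -60): [94, 94, -60]
step 6 (PUSH -18): [94, 94, -60, -18]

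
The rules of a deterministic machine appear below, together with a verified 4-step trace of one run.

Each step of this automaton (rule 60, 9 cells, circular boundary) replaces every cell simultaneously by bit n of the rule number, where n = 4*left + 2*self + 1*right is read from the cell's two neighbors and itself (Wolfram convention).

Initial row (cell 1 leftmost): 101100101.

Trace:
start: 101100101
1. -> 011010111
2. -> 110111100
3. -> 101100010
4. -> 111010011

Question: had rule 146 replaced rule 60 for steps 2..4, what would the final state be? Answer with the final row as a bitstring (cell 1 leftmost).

100001000

(re-executing steps 2..4 under rule 146; state before step 2: 011010111)
2. -> 000000010
3. -> 000000101
4. -> 100001000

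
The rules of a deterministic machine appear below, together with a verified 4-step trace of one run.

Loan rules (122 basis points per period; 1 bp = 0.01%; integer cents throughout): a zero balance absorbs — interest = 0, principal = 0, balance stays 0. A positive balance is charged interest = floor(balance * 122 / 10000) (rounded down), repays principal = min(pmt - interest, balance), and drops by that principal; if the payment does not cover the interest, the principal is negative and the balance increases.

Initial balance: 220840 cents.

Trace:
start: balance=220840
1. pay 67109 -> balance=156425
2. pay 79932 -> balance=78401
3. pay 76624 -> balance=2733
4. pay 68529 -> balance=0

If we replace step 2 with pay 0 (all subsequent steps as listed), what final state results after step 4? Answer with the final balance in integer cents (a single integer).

16131

(re-executing from step 2 with the substitution; state before step 2: balance=156425)
2. pay 0 -> balance=158333
3. pay 76624 -> balance=83640
4. pay 68529 -> balance=16131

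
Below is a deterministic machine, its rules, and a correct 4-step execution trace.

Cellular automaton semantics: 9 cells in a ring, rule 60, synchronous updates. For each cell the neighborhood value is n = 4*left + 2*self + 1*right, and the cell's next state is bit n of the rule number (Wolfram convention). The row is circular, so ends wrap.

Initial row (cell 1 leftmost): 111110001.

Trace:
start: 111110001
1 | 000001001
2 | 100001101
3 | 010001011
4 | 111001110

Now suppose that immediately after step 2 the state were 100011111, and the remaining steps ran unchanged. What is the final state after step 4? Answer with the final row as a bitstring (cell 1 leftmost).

011011000

state after step 2 := 100011111
3 | 010010000
4 | 011011000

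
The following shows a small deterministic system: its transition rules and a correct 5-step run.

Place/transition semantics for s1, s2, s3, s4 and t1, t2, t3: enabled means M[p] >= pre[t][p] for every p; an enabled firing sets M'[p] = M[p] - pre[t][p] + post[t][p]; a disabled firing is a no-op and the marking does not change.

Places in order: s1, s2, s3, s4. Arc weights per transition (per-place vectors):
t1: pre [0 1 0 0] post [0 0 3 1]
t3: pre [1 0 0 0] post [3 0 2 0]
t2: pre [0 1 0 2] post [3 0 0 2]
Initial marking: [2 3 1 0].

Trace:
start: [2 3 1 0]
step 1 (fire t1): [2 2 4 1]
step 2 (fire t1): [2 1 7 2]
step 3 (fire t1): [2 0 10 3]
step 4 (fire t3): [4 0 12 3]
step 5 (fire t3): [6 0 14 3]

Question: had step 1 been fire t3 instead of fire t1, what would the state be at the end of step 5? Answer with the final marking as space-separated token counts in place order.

(re-executing from step 1 with the substitution; state before step 1: [2 3 1 0])
step 1 (fire t3): [4 3 3 0]
step 2 (fire t1): [4 2 6 1]
step 3 (fire t1): [4 1 9 2]
step 4 (fire t3): [6 1 11 2]
step 5 (fire t3): [8 1 13 2]

8 1 13 2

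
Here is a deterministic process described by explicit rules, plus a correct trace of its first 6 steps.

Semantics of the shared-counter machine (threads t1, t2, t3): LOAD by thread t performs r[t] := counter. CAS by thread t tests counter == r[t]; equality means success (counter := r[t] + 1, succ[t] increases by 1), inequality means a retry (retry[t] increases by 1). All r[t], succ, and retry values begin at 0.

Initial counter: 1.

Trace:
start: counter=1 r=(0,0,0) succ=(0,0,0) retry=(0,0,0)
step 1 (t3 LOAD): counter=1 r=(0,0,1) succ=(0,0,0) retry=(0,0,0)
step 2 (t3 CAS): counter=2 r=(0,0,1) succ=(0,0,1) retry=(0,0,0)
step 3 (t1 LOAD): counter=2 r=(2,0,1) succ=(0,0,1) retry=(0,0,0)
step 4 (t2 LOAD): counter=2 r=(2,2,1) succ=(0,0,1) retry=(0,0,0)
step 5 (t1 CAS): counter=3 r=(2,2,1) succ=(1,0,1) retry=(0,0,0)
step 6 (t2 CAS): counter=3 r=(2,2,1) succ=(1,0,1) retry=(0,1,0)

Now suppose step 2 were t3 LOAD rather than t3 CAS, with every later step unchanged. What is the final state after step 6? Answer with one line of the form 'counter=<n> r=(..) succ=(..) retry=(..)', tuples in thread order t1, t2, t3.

counter=2 r=(1,1,1) succ=(1,0,0) retry=(0,1,0)

(re-executing from step 2 with the substitution; state before step 2: counter=1 r=(0,0,1) succ=(0,0,0) retry=(0,0,0))
step 2 (t3 LOAD): counter=1 r=(0,0,1) succ=(0,0,0) retry=(0,0,0)
step 3 (t1 LOAD): counter=1 r=(1,0,1) succ=(0,0,0) retry=(0,0,0)
step 4 (t2 LOAD): counter=1 r=(1,1,1) succ=(0,0,0) retry=(0,0,0)
step 5 (t1 CAS): counter=2 r=(1,1,1) succ=(1,0,0) retry=(0,0,0)
step 6 (t2 CAS): counter=2 r=(1,1,1) succ=(1,0,0) retry=(0,1,0)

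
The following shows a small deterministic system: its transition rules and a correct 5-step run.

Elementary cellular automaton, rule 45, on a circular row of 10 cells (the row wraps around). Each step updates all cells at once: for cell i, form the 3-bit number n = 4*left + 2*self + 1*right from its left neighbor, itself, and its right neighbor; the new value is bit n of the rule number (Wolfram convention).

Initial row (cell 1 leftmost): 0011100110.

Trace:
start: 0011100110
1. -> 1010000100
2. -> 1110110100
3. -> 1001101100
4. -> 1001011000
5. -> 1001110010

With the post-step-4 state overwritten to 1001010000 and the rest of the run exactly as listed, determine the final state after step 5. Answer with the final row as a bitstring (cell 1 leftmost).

1001110110

state after step 4 := 1001010000
5. -> 1001110110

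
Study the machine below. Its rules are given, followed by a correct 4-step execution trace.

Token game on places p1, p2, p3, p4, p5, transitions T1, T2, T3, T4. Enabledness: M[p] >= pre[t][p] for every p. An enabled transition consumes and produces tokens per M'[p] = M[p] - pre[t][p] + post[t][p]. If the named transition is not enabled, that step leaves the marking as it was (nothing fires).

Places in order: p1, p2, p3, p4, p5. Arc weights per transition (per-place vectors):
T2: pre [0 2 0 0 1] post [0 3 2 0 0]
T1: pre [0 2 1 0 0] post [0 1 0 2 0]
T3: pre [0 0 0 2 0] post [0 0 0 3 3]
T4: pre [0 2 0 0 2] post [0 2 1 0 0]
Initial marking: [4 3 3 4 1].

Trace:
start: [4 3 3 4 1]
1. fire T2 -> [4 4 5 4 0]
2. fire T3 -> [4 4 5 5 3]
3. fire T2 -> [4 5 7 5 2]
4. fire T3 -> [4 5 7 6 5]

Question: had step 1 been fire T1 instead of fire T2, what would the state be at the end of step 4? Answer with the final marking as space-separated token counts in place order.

4 3 4 8 6

(re-executing from step 1 with the substitution; state before step 1: [4 3 3 4 1])
1. fire T1 -> [4 2 2 6 1]
2. fire T3 -> [4 2 2 7 4]
3. fire T2 -> [4 3 4 7 3]
4. fire T3 -> [4 3 4 8 6]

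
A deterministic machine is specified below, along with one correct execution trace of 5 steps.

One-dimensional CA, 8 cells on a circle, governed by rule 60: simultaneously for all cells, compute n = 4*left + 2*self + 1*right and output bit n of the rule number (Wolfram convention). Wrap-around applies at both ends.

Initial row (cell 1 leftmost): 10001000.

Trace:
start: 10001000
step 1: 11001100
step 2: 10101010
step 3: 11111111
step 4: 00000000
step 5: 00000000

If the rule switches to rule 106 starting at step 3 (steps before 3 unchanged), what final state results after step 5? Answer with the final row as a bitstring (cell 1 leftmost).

01010101

(re-executing steps 3..5 under rule 106; state before step 3: 10101010)
step 3: 01010101
step 4: 10101010
step 5: 01010101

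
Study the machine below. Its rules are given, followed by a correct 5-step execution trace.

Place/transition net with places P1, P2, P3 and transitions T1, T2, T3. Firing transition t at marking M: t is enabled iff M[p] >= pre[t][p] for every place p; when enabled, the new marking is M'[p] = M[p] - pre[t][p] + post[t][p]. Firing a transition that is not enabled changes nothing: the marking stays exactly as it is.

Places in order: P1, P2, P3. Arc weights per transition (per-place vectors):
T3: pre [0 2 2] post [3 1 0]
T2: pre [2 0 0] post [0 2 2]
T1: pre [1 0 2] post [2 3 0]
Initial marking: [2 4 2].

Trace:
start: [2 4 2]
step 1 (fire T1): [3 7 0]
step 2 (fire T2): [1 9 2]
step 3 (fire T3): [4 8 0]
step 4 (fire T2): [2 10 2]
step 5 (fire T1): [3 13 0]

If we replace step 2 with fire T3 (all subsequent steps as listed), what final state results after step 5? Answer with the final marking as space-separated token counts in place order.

(re-executing from step 2 with the substitution; state before step 2: [3 7 0])
step 2 (fire T3): [3 7 0]
step 3 (fire T3): [3 7 0]
step 4 (fire T2): [1 9 2]
step 5 (fire T1): [2 12 0]

2 12 0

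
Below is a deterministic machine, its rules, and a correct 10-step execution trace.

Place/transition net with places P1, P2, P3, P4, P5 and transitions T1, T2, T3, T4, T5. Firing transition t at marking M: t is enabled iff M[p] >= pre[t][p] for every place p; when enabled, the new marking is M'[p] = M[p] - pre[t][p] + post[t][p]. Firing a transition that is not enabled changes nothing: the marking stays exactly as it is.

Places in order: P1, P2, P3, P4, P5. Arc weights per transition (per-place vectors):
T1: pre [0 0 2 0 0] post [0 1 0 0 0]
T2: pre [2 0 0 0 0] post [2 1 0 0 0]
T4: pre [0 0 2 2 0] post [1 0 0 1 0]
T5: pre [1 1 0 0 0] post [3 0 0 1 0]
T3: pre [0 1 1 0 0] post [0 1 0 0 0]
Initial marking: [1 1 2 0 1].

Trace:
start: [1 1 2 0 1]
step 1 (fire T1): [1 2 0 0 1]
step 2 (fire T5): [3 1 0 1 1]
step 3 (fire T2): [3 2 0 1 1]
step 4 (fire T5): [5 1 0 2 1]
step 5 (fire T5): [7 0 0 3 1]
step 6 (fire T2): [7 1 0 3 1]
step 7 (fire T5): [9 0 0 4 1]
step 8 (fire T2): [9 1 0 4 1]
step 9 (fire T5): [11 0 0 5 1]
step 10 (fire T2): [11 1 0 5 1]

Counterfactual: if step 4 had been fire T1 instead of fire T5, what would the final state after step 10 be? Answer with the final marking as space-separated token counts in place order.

(re-executing from step 4 with the substitution; state before step 4: [3 2 0 1 1])
step 4 (fire T1): [3 2 0 1 1]
step 5 (fire T5): [5 1 0 2 1]
step 6 (fire T2): [5 2 0 2 1]
step 7 (fire T5): [7 1 0 3 1]
step 8 (fire T2): [7 2 0 3 1]
step 9 (fire T5): [9 1 0 4 1]
step 10 (fire T2): [9 2 0 4 1]

9 2 0 4 1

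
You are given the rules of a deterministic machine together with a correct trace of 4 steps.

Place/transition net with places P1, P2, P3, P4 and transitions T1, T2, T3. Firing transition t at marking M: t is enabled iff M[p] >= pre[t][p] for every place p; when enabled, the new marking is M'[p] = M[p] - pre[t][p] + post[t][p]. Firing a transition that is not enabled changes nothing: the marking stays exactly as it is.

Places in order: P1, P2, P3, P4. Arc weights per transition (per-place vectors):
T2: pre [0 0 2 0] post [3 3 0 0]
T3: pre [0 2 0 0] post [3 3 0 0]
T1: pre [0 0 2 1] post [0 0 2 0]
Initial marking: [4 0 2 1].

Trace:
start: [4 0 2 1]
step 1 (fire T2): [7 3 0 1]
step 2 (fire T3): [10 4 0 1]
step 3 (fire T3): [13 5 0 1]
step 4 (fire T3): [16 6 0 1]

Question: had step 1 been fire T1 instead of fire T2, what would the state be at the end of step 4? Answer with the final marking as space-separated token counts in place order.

(re-executing from step 1 with the substitution; state before step 1: [4 0 2 1])
step 1 (fire T1): [4 0 2 0]
step 2 (fire T3): [4 0 2 0]
step 3 (fire T3): [4 0 2 0]
step 4 (fire T3): [4 0 2 0]

4 0 2 0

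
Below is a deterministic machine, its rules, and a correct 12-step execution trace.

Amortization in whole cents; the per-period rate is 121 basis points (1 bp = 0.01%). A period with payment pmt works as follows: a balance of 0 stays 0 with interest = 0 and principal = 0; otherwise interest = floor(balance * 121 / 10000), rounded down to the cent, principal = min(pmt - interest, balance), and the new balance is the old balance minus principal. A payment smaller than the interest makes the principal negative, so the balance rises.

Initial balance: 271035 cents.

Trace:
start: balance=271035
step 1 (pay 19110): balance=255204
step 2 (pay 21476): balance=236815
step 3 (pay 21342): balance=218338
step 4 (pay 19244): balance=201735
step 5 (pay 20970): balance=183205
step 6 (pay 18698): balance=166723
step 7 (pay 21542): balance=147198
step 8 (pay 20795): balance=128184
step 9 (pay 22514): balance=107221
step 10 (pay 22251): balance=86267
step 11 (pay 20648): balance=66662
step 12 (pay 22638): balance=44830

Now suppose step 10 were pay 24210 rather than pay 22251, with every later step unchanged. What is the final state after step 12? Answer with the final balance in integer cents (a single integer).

(re-executing from step 10 with the substitution; state before step 10: balance=107221)
step 10 (pay 24210): balance=84308
step 11 (pay 20648): balance=64680
step 12 (pay 22638): balance=42824

42824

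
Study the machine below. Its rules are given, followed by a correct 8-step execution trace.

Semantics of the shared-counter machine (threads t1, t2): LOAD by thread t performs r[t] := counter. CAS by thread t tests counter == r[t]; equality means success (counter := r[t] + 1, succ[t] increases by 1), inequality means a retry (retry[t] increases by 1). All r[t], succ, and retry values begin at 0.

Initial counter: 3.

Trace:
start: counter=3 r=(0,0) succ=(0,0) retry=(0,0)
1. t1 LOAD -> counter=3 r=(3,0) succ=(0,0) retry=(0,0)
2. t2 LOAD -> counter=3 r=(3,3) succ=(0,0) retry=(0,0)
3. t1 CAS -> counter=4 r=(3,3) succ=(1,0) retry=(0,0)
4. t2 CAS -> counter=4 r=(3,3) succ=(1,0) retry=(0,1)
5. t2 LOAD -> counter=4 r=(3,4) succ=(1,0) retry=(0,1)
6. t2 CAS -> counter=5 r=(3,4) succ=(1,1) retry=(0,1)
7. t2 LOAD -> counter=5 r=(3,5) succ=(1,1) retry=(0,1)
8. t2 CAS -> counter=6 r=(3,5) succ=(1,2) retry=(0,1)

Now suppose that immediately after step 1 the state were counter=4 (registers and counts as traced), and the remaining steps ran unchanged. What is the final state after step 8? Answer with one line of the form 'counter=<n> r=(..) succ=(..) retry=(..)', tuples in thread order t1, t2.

state after step 1 := counter=4 r=(3,0) succ=(0,0) retry=(0,0)
2. t2 LOAD -> counter=4 r=(3,4) succ=(0,0) retry=(0,0)
3. t1 CAS -> counter=4 r=(3,4) succ=(0,0) retry=(1,0)
4. t2 CAS -> counter=5 r=(3,4) succ=(0,1) retry=(1,0)
5. t2 LOAD -> counter=5 r=(3,5) succ=(0,1) retry=(1,0)
6. t2 CAS -> counter=6 r=(3,5) succ=(0,2) retry=(1,0)
7. t2 LOAD -> counter=6 r=(3,6) succ=(0,2) retry=(1,0)
8. t2 CAS -> counter=7 r=(3,6) succ=(0,3) retry=(1,0)

counter=7 r=(3,6) succ=(0,3) retry=(1,0)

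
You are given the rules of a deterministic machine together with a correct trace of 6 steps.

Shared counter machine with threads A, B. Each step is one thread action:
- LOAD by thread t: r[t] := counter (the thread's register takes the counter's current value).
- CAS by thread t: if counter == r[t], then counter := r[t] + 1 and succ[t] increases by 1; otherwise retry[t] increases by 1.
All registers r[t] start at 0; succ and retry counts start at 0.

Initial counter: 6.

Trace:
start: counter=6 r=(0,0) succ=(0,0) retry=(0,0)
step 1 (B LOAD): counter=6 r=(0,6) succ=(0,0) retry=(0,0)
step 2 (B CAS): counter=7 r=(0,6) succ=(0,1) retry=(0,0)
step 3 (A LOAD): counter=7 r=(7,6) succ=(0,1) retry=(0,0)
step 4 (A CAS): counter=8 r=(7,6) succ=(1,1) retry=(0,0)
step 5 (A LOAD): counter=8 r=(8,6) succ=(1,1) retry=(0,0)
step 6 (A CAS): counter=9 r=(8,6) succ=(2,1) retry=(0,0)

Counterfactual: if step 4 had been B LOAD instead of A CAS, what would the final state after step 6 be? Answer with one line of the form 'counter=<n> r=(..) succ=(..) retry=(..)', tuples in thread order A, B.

(re-executing from step 4 with the substitution; state before step 4: counter=7 r=(7,6) succ=(0,1) retry=(0,0))
step 4 (B LOAD): counter=7 r=(7,7) succ=(0,1) retry=(0,0)
step 5 (A LOAD): counter=7 r=(7,7) succ=(0,1) retry=(0,0)
step 6 (A CAS): counter=8 r=(7,7) succ=(1,1) retry=(0,0)

counter=8 r=(7,7) succ=(1,1) retry=(0,0)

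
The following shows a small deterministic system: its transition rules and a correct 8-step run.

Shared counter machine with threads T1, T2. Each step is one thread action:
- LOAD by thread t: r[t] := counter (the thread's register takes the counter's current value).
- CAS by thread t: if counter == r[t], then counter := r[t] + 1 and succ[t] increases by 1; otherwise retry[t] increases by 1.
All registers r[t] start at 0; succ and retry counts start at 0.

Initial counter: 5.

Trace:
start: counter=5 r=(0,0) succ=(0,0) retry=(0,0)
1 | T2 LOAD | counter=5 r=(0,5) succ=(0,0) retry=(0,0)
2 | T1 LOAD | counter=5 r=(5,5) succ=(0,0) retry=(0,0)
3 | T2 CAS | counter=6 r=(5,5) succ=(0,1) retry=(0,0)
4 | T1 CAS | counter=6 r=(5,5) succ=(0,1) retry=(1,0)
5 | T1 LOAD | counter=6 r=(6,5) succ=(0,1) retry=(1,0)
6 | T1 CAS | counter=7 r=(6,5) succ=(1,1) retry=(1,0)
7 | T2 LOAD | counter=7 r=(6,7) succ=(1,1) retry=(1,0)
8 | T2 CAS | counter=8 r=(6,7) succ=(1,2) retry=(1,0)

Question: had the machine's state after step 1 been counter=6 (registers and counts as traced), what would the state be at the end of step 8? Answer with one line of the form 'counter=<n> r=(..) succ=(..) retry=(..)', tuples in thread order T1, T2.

state after step 1 := counter=6 r=(0,5) succ=(0,0) retry=(0,0)
2 | T1 LOAD | counter=6 r=(6,5) succ=(0,0) retry=(0,0)
3 | T2 CAS | counter=6 r=(6,5) succ=(0,0) retry=(0,1)
4 | T1 CAS | counter=7 r=(6,5) succ=(1,0) retry=(0,1)
5 | T1 LOAD | counter=7 r=(7,5) succ=(1,0) retry=(0,1)
6 | T1 CAS | counter=8 r=(7,5) succ=(2,0) retry=(0,1)
7 | T2 LOAD | counter=8 r=(7,8) succ=(2,0) retry=(0,1)
8 | T2 CAS | counter=9 r=(7,8) succ=(2,1) retry=(0,1)

counter=9 r=(7,8) succ=(2,1) retry=(0,1)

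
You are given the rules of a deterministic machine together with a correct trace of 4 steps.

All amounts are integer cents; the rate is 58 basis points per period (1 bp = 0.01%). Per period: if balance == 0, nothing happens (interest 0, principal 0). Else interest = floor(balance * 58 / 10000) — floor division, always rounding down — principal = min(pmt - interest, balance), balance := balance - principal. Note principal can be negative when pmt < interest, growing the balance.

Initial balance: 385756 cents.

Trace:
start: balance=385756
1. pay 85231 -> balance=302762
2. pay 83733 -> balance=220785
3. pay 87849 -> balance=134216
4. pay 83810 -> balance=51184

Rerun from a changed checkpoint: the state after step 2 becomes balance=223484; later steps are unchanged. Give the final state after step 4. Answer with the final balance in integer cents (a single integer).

state after step 2 := balance=223484
3. pay 87849 -> balance=136931
4. pay 83810 -> balance=53915

53915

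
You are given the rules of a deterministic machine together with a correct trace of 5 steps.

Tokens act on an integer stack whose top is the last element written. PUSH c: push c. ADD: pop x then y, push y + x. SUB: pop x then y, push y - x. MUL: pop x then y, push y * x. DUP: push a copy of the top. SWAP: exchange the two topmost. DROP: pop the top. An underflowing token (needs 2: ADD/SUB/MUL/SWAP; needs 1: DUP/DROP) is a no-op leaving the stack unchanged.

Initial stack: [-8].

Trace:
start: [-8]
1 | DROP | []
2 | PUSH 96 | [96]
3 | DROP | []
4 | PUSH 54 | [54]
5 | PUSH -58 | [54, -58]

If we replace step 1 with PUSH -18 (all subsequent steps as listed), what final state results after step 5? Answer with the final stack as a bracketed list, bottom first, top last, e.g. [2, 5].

[-8, -18, 54, -58]

(re-executing from step 1 with the substitution; state before step 1: [-8])
1 | PUSH -18 | [-8, -18]
2 | PUSH 96 | [-8, -18, 96]
3 | DROP | [-8, -18]
4 | PUSH 54 | [-8, -18, 54]
5 | PUSH -58 | [-8, -18, 54, -58]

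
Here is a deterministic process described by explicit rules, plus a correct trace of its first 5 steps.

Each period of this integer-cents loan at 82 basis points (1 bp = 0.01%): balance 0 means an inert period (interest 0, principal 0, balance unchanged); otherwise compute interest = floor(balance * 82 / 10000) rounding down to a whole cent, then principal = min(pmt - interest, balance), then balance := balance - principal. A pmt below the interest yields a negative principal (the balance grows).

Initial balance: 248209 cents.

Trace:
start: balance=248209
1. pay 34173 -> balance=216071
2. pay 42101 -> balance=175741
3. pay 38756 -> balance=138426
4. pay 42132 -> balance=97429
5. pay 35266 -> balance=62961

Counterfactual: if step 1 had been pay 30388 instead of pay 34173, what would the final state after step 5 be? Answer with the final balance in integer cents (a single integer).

66871

(re-executing from step 1 with the substitution; state before step 1: balance=248209)
1. pay 30388 -> balance=219856
2. pay 42101 -> balance=179557
3. pay 38756 -> balance=142273
4. pay 42132 -> balance=101307
5. pay 35266 -> balance=66871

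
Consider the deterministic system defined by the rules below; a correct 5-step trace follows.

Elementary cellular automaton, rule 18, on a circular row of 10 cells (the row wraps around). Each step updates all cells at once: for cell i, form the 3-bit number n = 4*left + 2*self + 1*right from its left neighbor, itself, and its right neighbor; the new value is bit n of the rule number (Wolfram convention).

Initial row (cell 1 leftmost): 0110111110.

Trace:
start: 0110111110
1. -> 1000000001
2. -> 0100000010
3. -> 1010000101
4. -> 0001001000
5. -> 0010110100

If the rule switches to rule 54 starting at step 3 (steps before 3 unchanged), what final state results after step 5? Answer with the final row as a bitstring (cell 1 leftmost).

0011111100

(re-executing steps 3..5 under rule 54; state before step 3: 0100000010)
3. -> 1110000111
4. -> 0001001000
5. -> 0011111100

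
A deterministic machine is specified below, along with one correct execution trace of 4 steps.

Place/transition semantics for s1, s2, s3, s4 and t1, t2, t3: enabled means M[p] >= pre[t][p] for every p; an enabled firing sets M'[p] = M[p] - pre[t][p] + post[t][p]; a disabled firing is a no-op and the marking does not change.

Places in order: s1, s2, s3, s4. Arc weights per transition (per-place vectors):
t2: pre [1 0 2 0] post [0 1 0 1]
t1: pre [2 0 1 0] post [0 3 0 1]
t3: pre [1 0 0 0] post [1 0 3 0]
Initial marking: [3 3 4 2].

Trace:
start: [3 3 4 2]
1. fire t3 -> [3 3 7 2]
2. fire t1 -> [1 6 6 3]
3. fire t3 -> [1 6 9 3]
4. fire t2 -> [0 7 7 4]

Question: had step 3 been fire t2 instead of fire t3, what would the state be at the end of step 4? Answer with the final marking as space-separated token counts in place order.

(re-executing from step 3 with the substitution; state before step 3: [1 6 6 3])
3. fire t2 -> [0 7 4 4]
4. fire t2 -> [0 7 4 4]

0 7 4 4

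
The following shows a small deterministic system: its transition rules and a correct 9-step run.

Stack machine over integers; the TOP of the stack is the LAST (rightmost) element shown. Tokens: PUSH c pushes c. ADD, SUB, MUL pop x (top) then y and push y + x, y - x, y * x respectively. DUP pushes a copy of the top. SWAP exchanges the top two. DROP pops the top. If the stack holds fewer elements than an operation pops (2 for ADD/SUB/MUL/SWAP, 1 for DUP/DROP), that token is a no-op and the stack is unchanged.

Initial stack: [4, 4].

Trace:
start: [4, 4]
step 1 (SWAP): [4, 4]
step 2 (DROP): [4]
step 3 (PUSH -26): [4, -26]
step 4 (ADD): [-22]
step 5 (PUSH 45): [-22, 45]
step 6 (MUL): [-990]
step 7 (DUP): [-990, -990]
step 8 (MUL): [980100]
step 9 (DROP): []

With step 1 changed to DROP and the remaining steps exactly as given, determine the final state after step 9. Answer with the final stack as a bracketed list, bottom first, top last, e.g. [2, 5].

[]

(re-executing from step 1 with the substitution; state before step 1: [4, 4])
step 1 (DROP): [4]
step 2 (DROP): []
step 3 (PUSH -26): [-26]
step 4 (ADD): [-26]
step 5 (PUSH 45): [-26, 45]
step 6 (MUL): [-1170]
step 7 (DUP): [-1170, -1170]
step 8 (MUL): [1368900]
step 9 (DROP): []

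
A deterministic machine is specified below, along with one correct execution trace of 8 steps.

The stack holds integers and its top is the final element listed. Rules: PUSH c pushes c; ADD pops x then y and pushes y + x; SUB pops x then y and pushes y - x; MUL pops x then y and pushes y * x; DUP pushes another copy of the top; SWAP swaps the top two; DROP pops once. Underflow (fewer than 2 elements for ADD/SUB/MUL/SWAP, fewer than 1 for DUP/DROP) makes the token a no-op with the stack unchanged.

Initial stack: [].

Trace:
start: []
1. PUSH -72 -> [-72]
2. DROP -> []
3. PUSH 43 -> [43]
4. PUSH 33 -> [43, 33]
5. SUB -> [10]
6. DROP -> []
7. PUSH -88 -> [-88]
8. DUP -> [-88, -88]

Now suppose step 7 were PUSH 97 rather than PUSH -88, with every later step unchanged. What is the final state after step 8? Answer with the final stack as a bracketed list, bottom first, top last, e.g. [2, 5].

(re-executing from step 7 with the substitution; state before step 7: [])
7. PUSH 97 -> [97]
8. DUP -> [97, 97]

[97, 97]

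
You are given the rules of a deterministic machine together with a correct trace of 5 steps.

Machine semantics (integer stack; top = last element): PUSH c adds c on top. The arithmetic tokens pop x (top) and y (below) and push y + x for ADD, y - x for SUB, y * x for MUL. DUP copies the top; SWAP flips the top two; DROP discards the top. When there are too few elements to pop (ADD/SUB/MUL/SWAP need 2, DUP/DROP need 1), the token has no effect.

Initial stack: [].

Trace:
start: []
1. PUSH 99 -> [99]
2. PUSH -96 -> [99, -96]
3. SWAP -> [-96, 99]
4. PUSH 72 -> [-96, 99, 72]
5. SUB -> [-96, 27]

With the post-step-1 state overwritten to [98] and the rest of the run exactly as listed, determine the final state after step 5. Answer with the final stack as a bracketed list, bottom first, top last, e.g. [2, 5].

[-96, 26]

state after step 1 := [98]
2. PUSH -96 -> [98, -96]
3. SWAP -> [-96, 98]
4. PUSH 72 -> [-96, 98, 72]
5. SUB -> [-96, 26]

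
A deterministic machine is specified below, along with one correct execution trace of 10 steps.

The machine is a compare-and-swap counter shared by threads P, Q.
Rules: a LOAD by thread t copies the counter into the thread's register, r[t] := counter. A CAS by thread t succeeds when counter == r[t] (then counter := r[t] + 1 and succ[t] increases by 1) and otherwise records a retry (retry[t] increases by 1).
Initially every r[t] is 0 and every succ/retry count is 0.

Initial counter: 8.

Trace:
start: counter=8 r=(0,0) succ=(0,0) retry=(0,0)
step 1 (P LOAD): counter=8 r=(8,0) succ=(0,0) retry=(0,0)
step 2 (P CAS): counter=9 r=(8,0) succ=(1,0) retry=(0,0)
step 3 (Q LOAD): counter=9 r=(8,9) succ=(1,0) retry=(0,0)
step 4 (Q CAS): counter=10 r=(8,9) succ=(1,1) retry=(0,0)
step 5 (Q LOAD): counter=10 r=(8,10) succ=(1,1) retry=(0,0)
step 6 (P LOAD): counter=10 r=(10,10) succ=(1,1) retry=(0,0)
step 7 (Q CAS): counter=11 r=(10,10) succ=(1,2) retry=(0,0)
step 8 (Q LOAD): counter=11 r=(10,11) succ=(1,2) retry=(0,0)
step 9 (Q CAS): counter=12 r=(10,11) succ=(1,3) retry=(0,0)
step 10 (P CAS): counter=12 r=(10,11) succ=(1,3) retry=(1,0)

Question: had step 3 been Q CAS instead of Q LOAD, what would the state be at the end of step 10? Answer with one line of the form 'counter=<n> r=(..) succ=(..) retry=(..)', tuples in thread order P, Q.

counter=11 r=(9,10) succ=(1,2) retry=(1,2)

(re-executing from step 3 with the substitution; state before step 3: counter=9 r=(8,0) succ=(1,0) retry=(0,0))
step 3 (Q CAS): counter=9 r=(8,0) succ=(1,0) retry=(0,1)
step 4 (Q CAS): counter=9 r=(8,0) succ=(1,0) retry=(0,2)
step 5 (Q LOAD): counter=9 r=(8,9) succ=(1,0) retry=(0,2)
step 6 (P LOAD): counter=9 r=(9,9) succ=(1,0) retry=(0,2)
step 7 (Q CAS): counter=10 r=(9,9) succ=(1,1) retry=(0,2)
step 8 (Q LOAD): counter=10 r=(9,10) succ=(1,1) retry=(0,2)
step 9 (Q CAS): counter=11 r=(9,10) succ=(1,2) retry=(0,2)
step 10 (P CAS): counter=11 r=(9,10) succ=(1,2) retry=(1,2)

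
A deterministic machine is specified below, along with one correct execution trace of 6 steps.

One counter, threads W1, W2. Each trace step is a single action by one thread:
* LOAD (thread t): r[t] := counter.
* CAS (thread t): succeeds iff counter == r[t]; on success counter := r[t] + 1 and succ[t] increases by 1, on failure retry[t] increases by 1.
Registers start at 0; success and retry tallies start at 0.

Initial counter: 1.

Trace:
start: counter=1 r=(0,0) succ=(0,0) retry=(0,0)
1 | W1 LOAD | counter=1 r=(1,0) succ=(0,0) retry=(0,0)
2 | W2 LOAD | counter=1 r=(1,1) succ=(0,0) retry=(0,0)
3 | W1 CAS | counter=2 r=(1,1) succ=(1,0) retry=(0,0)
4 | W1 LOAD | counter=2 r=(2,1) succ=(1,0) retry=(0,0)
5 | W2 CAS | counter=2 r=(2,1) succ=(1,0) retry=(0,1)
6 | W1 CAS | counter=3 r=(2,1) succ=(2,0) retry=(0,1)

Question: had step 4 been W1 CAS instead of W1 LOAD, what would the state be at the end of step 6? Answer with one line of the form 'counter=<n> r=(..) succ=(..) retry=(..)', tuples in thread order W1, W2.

(re-executing from step 4 with the substitution; state before step 4: counter=2 r=(1,1) succ=(1,0) retry=(0,0))
4 | W1 CAS | counter=2 r=(1,1) succ=(1,0) retry=(1,0)
5 | W2 CAS | counter=2 r=(1,1) succ=(1,0) retry=(1,1)
6 | W1 CAS | counter=2 r=(1,1) succ=(1,0) retry=(2,1)

counter=2 r=(1,1) succ=(1,0) retry=(2,1)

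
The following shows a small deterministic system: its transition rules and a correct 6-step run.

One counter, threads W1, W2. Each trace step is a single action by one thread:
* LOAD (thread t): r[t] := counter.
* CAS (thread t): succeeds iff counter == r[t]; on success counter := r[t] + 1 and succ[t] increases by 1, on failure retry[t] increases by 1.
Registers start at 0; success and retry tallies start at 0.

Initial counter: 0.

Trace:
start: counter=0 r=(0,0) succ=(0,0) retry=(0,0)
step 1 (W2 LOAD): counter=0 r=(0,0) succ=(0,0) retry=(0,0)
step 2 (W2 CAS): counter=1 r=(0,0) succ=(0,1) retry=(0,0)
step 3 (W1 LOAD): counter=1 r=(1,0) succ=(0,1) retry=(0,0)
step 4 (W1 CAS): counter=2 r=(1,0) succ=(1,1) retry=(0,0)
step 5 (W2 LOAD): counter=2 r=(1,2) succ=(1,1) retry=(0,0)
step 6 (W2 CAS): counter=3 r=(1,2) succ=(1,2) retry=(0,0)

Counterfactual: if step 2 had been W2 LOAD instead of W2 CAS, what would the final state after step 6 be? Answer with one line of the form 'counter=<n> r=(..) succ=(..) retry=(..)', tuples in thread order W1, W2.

(re-executing from step 2 with the substitution; state before step 2: counter=0 r=(0,0) succ=(0,0) retry=(0,0))
step 2 (W2 LOAD): counter=0 r=(0,0) succ=(0,0) retry=(0,0)
step 3 (W1 LOAD): counter=0 r=(0,0) succ=(0,0) retry=(0,0)
step 4 (W1 CAS): counter=1 r=(0,0) succ=(1,0) retry=(0,0)
step 5 (W2 LOAD): counter=1 r=(0,1) succ=(1,0) retry=(0,0)
step 6 (W2 CAS): counter=2 r=(0,1) succ=(1,1) retry=(0,0)

counter=2 r=(0,1) succ=(1,1) retry=(0,0)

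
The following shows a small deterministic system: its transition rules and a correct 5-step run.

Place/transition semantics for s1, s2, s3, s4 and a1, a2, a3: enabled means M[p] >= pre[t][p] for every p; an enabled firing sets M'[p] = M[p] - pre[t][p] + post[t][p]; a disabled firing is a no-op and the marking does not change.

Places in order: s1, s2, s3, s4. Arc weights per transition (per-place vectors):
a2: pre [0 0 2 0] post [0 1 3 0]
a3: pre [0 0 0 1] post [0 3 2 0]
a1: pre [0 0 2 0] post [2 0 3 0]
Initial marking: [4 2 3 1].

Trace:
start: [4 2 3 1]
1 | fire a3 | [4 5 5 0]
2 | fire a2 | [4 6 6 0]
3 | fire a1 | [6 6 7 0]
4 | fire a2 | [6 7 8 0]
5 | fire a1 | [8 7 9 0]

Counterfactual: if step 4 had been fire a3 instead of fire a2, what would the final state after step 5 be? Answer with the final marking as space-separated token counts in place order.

(re-executing from step 4 with the substitution; state before step 4: [6 6 7 0])
4 | fire a3 | [6 6 7 0]
5 | fire a1 | [8 6 8 0]

8 6 8 0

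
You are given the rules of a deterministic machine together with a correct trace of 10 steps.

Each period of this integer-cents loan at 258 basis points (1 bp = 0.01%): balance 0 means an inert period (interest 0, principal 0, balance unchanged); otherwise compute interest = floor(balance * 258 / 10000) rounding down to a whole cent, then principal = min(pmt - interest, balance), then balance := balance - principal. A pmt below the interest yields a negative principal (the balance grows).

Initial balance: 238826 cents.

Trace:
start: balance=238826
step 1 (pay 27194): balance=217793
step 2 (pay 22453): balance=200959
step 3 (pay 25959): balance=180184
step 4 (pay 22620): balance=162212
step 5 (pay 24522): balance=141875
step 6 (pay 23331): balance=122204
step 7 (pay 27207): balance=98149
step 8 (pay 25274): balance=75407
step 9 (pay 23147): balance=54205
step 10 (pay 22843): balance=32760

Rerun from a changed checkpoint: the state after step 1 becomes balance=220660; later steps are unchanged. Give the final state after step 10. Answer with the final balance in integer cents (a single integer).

36365

state after step 1 := balance=220660
step 2 (pay 22453): balance=203900
step 3 (pay 25959): balance=183201
step 4 (pay 22620): balance=165307
step 5 (pay 24522): balance=145049
step 6 (pay 23331): balance=125460
step 7 (pay 27207): balance=101489
step 8 (pay 25274): balance=78833
step 9 (pay 23147): balance=57719
step 10 (pay 22843): balance=36365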